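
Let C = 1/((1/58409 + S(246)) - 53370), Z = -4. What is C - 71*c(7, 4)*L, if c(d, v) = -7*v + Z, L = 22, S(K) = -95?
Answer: 156091893746647/3122837184 ≈ 49984.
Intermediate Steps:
c(d, v) = -4 - 7*v (c(d, v) = -7*v - 4 = -4 - 7*v)
C = -58409/3122837184 (C = 1/((1/58409 - 95) - 53370) = 1/(-5548854/58409 - 53370) = 1/(-3122837184/58409) = -58409/3122837184 ≈ -1.8704e-5)
C - 71*c(7, 4)*L = -58409/3122837184 - 71*(-4 - 7*4)*22 = -58409/3122837184 - 71*(-4 - 28)*22 = -58409/3122837184 - 71*(-32)*22 = -58409/3122837184 - (-2272)*22 = -58409/3122837184 - 1*(-49984) = -58409/3122837184 + 49984 = 156091893746647/3122837184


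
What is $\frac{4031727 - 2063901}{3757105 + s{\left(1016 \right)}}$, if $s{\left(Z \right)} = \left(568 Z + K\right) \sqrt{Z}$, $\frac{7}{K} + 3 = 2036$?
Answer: $- \frac{30557286365388521970}{1340126064234760851511} + \frac{9387144292876454076 \sqrt{254}}{1340126064234760851511} \approx 0.088834$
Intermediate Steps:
$K = \frac{7}{2033}$ ($K = \frac{7}{-3 + 2036} = \frac{7}{2033} \approx 0.0034432$)
$s{\left(Z \right)} = \sqrt{Z} \left(\frac{7}{2033} + 568 Z\right)$ ($s{\left(Z \right)} = \left(568 Z + \frac{7}{2033}\right) \sqrt{Z} = \left(\frac{7}{2033} + 568 Z\right) \sqrt{Z} = \sqrt{Z} \left(\frac{7}{2033} + 568 Z\right)$)
$\frac{4031727 - 2063901}{3757105 + s{\left(1016 \right)}} = \frac{4031727 - 2063901}{3757105 + \frac{\sqrt{1016} \left(7 + 1154744 \cdot 1016\right)}{2033}} = \frac{1967826}{3757105 + \frac{2 \sqrt{254} \left(7 + 1173219904\right)}{2033}} = \frac{1967826}{3757105 + \frac{1}{2033} \cdot 2 \sqrt{254} \cdot 1173219911} = \frac{1967826}{3757105 + \frac{2346439822 \sqrt{254}}{2033}}$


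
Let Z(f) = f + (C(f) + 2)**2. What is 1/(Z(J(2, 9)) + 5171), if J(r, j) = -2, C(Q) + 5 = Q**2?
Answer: 1/5170 ≈ 0.00019342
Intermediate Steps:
C(Q) = -5 + Q**2
Z(f) = f + (-3 + f**2)**2 (Z(f) = f + ((-5 + f**2) + 2)**2 = f + (-3 + f**2)**2)
1/(Z(J(2, 9)) + 5171) = 1/((-2 + (-3 + (-2)**2)**2) + 5171) = 1/((-2 + (-3 + 4)**2) + 5171) = 1/((-2 + 1**2) + 5171) = 1/((-2 + 1) + 5171) = 1/(-1 + 5171) = 1/5170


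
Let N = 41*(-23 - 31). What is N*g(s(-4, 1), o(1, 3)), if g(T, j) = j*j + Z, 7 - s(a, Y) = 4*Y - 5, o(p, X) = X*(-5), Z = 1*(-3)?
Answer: -491508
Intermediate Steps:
Z = -3
o(p, X) = -5*X
s(a, Y) = 12 - 4*Y (s(a, Y) = 7 - (4*Y - 5) = 7 - (-5 + 4*Y) = 7 + (5 - 4*Y) = 12 - 4*Y)
g(T, j) = -3 + j**2 (g(T, j) = j*j - 3 = j**2 - 3 = -3 + j**2)
N = -2214 (N = 41*(-54) = -2214)
N*g(s(-4, 1), o(1, 3)) = -2214*(-3 + (-5*3)**2) = -2214*(-3 + (-15)**2) = -2214*(-3 + 225) = -2214*222 = -491508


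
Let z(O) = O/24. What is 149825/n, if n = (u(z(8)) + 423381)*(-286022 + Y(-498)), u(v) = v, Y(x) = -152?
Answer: -449475/363482189056 ≈ -1.2366e-6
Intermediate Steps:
z(O) = O/24 (z(O) = O*(1/24) = O/24)
n = -363482189056/3 (n = ((1/24)*8 + 423381)*(-286022 - 152) = (1/3 + 423381)*(-286174) = (1270144/3)*(-286174) = -363482189056/3 ≈ -1.2116e+11)
149825/n = 149825/(-363482189056/3) = 149825*(-3/363482189056) = -449475/363482189056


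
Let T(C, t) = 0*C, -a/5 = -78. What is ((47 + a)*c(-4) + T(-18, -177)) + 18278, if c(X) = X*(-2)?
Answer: 21774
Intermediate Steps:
c(X) = -2*X
a = 390 (a = -5*(-78) = 390)
T(C, t) = 0
((47 + a)*c(-4) + T(-18, -177)) + 18278 = ((47 + 390)*(-2*(-4)) + 0) + 18278 = (437*8 + 0) + 18278 = (3496 + 0) + 18278 = 3496 + 18278 = 21774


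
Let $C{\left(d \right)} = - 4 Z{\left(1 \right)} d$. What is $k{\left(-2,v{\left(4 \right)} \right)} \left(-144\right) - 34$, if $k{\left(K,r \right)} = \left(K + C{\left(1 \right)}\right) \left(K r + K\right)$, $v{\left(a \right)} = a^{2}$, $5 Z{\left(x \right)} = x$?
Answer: $- \frac{68714}{5} \approx -13743.0$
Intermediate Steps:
$Z{\left(x \right)} = \frac{x}{5}$
$C{\left(d \right)} = - \frac{4 d}{5}$ ($C{\left(d \right)} = - 4 \cdot \frac{1}{5} \cdot 1 d = \left(-4\right) \frac{1}{5} d = - \frac{4 d}{5}$)
$k{\left(K,r \right)} = \left(- \frac{4}{5} + K\right) \left(K + K r\right)$ ($k{\left(K,r \right)} = \left(K - \frac{4}{5}\right) \left(K r + K\right) = \left(K - \frac{4}{5}\right) \left(K + K r\right) = \left(- \frac{4}{5} + K\right) \left(K + K r\right)$)
$k{\left(-2,v{\left(4 \right)} \right)} \left(-144\right) - 34 = \frac{1}{5} \left(-2\right) \left(-4 - 4 \cdot 4^{2} + 5 \left(-2\right) + 5 \left(-2\right) 4^{2}\right) \left(-144\right) - 34 = \frac{1}{5} \left(-2\right) \left(-4 - 64 - 10 + 5 \left(-2\right) 16\right) \left(-144\right) - 34 = \frac{1}{5} \left(-2\right) \left(-4 - 64 - 10 - 160\right) \left(-144\right) - 34 = \frac{1}{5} \left(-2\right) \left(-238\right) \left(-144\right) - 34 = \frac{476}{5} \left(-144\right) - 34 = - \frac{68544}{5} - 34 = - \frac{68714}{5}$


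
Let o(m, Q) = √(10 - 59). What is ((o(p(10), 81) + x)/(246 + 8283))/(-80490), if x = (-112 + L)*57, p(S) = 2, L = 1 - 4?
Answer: 437/45766614 - 7*I/686499210 ≈ 9.5484e-6 - 1.0197e-8*I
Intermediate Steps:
L = -3
x = -6555 (x = (-112 - 3)*57 = -115*57 = -6555)
o(m, Q) = 7*I (o(m, Q) = √(-49) = 7*I)
((o(p(10), 81) + x)/(246 + 8283))/(-80490) = ((7*I - 6555)/(246 + 8283))/(-80490) = ((-6555 + 7*I)/8529)*(-1/80490) = ((-6555 + 7*I)*(1/8529))*(-1/80490) = (-2185/2843 + 7*I/8529)*(-1/80490) = 437/45766614 - 7*I/686499210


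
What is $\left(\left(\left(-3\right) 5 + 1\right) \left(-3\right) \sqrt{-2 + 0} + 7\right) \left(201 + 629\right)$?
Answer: $5810 + 34860 i \sqrt{2} \approx 5810.0 + 49300.0 i$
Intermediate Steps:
$\left(\left(\left(-3\right) 5 + 1\right) \left(-3\right) \sqrt{-2 + 0} + 7\right) \left(201 + 629\right) = \left(\left(-15 + 1\right) \left(-3\right) \sqrt{-2} + 7\right) 830 = \left(\left(-14\right) \left(-3\right) i \sqrt{2} + 7\right) 830 = \left(42 i \sqrt{2} + 7\right) 830 = \left(7 + 42 i \sqrt{2}\right) 830 = 5810 + 34860 i \sqrt{2}$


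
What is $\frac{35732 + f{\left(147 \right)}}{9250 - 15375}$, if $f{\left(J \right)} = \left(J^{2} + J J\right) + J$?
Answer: $- \frac{79097}{6125} \approx -12.914$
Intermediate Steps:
$f{\left(J \right)} = J + 2 J^{2}$ ($f{\left(J \right)} = \left(J^{2} + J^{2}\right) + J = 2 J^{2} + J = J + 2 J^{2}$)
$\frac{35732 + f{\left(147 \right)}}{9250 - 15375} = \frac{35732 + 147 \left(1 + 2 \cdot 147\right)}{9250 - 15375} = \frac{35732 + 147 \left(1 + 294\right)}{-6125} = \left(35732 + 147 \cdot 295\right) \left(- \frac{1}{6125}\right) = \left(35732 + 43365\right) \left(- \frac{1}{6125}\right) = 79097 \left(- \frac{1}{6125}\right) = - \frac{79097}{6125}$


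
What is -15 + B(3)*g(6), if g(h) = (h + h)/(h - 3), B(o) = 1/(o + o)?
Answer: -43/3 ≈ -14.333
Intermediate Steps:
B(o) = 1/(2*o)
g(h) = 2*h/(-3 + h) (g(h) = (2*h)/(-3 + h) = 2*h/(-3 + h))
-15 + B(3)*g(6) = -15 + ((½)/3)*(2*6/(-3 + 6)) = -15 + ((½)*(⅓))*(2*6/3) = -15 + (2*6*(⅓))/6 = -15 + (⅙)*4 = -15 + ⅔ = -43/3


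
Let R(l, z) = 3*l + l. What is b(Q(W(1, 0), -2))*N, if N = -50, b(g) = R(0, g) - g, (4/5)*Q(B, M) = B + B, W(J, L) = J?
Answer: 125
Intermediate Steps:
R(l, z) = 4*l
Q(B, M) = 5*B/2 (Q(B, M) = 5*(B + B)/4 = 5*(2*B)/4 = 5*B/2)
b(g) = -g (b(g) = 4*0 - g = 0 - g = -g)
b(Q(W(1, 0), -2))*N = -5/2*(-50) = 125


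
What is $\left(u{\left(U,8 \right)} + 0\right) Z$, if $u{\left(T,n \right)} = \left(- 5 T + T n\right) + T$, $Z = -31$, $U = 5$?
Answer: $-620$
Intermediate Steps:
$u{\left(T,n \right)} = - 4 T + T n$
$\left(u{\left(U,8 \right)} + 0\right) Z = \left(5 \left(-4 + 8\right) + 0\right) \left(-31\right) = \left(5 \cdot 4 + 0\right) \left(-31\right) = \left(20 + 0\right) \left(-31\right) = 20 \left(-31\right) = -620$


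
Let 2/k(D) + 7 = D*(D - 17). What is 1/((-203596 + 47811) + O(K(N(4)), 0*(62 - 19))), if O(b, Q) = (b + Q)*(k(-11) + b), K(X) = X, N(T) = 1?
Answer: -301/46890982 ≈ -6.4191e-6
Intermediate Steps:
k(D) = 2/(-7 + D*(-17 + D)) (k(D) = 2/(-7 + D*(D - 17)) = 2/(-7 + D*(-17 + D)))
O(b, Q) = (2/301 + b)*(Q + b) (O(b, Q) = (b + Q)*(2/(-7 + (-11)² - 17*(-11)) + b) = (Q + b)*(2/(-7 + 121 + 187) + b) = (Q + b)*(2/301 + b) = (2/301 + b)*(Q + b))
1/((-203596 + 47811) + O(K(N(4)), 0*(62 - 19))) = 1/((-203596 + 47811) + (1² + 2*(0*(62 - 19))/301 + (2/301)*1 + (0*(62 - 19))*1)) = 1/(-155785 + (1 + 2*(0*43)/301 + 2/301 + (0*43)*1)) = 1/(-155785 + (1 + (2/301)*0 + 2/301 + 0*1)) = 1/(-155785 + (1 + 0 + 2/301 + 0)) = 1/(-155785 + 303/301) = 1/(-46890982/301) = -301/46890982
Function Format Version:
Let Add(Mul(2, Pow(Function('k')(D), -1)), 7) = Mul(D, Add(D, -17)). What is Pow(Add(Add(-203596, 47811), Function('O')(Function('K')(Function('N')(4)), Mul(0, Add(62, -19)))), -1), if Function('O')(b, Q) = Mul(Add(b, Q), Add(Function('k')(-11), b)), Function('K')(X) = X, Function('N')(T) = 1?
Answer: Rational(-301, 46890982) ≈ -6.4191e-6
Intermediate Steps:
Function('k')(D) = Mul(2, Pow(Add(-7, Mul(D, Add(-17, D))), -1)) (Function('k')(D) = Mul(2, Pow(Add(-7, Mul(D, Add(D, -17))), -1)) = Mul(2, Pow(Add(-7, Mul(D, Add(-17, D))), -1)))
Function('O')(b, Q) = Mul(Add(Rational(2, 301), b), Add(Q, b)) (Function('O')(b, Q) = Mul(Add(b, Q), Add(Mul(2, Pow(Add(-7, Pow(-11, 2), Mul(-17, -11)), -1)), b)) = Mul(Add(Q, b), Add(Mul(2, Pow(Add(-7, 121, 187), -1)), b)) = Mul(Add(Q, b), Add(Mul(2, Pow(301, -1)), b)) = Mul(Add(Q, b), Add(Mul(2, Rational(1, 301)), b)) = Mul(Add(Q, b), Add(Rational(2, 301), b)) = Mul(Add(Rational(2, 301), b), Add(Q, b)))
Pow(Add(Add(-203596, 47811), Function('O')(Function('K')(Function('N')(4)), Mul(0, Add(62, -19)))), -1) = Pow(Add(Add(-203596, 47811), Add(Pow(1, 2), Mul(Rational(2, 301), Mul(0, Add(62, -19))), Mul(Rational(2, 301), 1), Mul(Mul(0, Add(62, -19)), 1))), -1) = Pow(Add(-155785, Add(1, Mul(Rational(2, 301), Mul(0, 43)), Rational(2, 301), Mul(Mul(0, 43), 1))), -1) = Pow(Add(-155785, Add(1, Mul(Rational(2, 301), 0), Rational(2, 301), Mul(0, 1))), -1) = Pow(Add(-155785, Add(1, 0, Rational(2, 301), 0)), -1) = Pow(Add(-155785, Rational(303, 301)), -1) = Pow(Rational(-46890982, 301), -1) = Rational(-301, 46890982)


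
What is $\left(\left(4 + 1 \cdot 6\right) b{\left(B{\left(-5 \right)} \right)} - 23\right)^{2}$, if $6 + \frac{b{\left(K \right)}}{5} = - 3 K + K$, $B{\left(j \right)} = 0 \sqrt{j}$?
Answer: $104329$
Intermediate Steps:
$B{\left(j \right)} = 0$
$b{\left(K \right)} = -30 - 10 K$ ($b{\left(K \right)} = -30 + 5 \left(- 3 K + K\right) = -30 + 5 \left(- 2 K\right) = -30 - 10 K$)
$\left(\left(4 + 1 \cdot 6\right) b{\left(B{\left(-5 \right)} \right)} - 23\right)^{2} = \left(\left(4 + 1 \cdot 6\right) \left(-30 - 0\right) - 23\right)^{2} = \left(\left(4 + 6\right) \left(-30 + 0\right) - 23\right)^{2} = \left(10 \left(-30\right) - 23\right)^{2} = \left(-300 - 23\right)^{2} = \left(-323\right)^{2} = 104329$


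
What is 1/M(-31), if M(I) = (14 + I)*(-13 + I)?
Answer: 1/748 ≈ 0.0013369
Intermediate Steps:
M(I) = (-13 + I)*(14 + I)
1/M(-31) = 1/(-182 - 31 + (-31)²) = 1/(-182 - 31 + 961) = 1/748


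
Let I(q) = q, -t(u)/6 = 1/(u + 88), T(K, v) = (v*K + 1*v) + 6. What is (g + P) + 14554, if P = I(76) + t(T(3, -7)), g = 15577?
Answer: 332276/11 ≈ 30207.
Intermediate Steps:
T(K, v) = 6 + v + K*v (T(K, v) = (K*v + v) + 6 = (v + K*v) + 6 = 6 + v + K*v)
t(u) = -6/(88 + u) (t(u) = -6/(u + 88) = -6/(88 + u))
P = 835/11 (P = 76 - 6/(88 + (6 - 7 + 3*(-7))) = 76 - 6/(88 + (6 - 7 - 21)) = 76 - 6/(88 - 22) = 76 - 6/66 = 76 - 6*1/66 = 76 - 1/11 = 835/11 ≈ 75.909)
(g + P) + 14554 = (15577 + 835/11) + 14554 = 172182/11 + 14554 = 332276/11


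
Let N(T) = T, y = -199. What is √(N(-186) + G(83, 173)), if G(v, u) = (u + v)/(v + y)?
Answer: I*√158282/29 ≈ 13.719*I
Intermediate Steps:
G(v, u) = (u + v)/(-199 + v) (G(v, u) = (u + v)/(v - 199) = (u + v)/(-199 + v))
√(N(-186) + G(83, 173)) = √(-186 + (173 + 83)/(-199 + 83)) = √(-186 + 256/(-116)) = √(-186 - 1/116*256) = √(-186 - 64/29) = √(-5458/29) = I*√158282/29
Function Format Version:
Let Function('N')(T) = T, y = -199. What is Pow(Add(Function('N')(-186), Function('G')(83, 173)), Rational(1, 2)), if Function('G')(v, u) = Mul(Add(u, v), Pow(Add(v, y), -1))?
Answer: Mul(Rational(1, 29), I, Pow(158282, Rational(1, 2))) ≈ Mul(13.719, I)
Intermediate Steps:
Function('G')(v, u) = Mul(Pow(Add(-199, v), -1), Add(u, v)) (Function('G')(v, u) = Mul(Add(u, v), Pow(Add(v, -199), -1)) = Mul(Add(u, v), Pow(Add(-199, v), -1)) = Mul(Pow(Add(-199, v), -1), Add(u, v)))
Pow(Add(Function('N')(-186), Function('G')(83, 173)), Rational(1, 2)) = Pow(Add(-186, Mul(Pow(Add(-199, 83), -1), Add(173, 83))), Rational(1, 2)) = Pow(Add(-186, Mul(Pow(-116, -1), 256)), Rational(1, 2)) = Pow(Add(-186, Mul(Rational(-1, 116), 256)), Rational(1, 2)) = Pow(Add(-186, Rational(-64, 29)), Rational(1, 2)) = Pow(Rational(-5458, 29), Rational(1, 2)) = Mul(Rational(1, 29), I, Pow(158282, Rational(1, 2)))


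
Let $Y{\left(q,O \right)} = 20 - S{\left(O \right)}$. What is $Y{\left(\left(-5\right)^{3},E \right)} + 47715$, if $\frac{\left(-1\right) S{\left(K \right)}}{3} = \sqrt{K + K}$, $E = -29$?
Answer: $47735 + 3 i \sqrt{58} \approx 47735.0 + 22.847 i$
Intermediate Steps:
$S{\left(K \right)} = - 3 \sqrt{2} \sqrt{K}$ ($S{\left(K \right)} = - 3 \sqrt{K + K} = - 3 \sqrt{2 K} = - 3 \sqrt{2} \sqrt{K}$)
$Y{\left(q,O \right)} = 20 + 3 \sqrt{2} \sqrt{O}$ ($Y{\left(q,O \right)} = 20 - - 3 \sqrt{2} \sqrt{O} = 20 + 3 \sqrt{2} \sqrt{O}$)
$Y{\left(\left(-5\right)^{3},E \right)} + 47715 = \left(20 + 3 \sqrt{2} \sqrt{-29}\right) + 47715 = \left(20 + 3 \sqrt{2} i \sqrt{29}\right) + 47715 = \left(20 + 3 i \sqrt{58}\right) + 47715 = 47735 + 3 i \sqrt{58}$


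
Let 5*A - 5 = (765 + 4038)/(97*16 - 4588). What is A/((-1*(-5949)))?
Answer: 1153/10033980 ≈ 0.00011491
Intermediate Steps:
A = 3459/5060 (A = 1 + ((765 + 4038)/(97*16 - 4588))/5 = 1 + (4803/(1552 - 4588))/5 = 1 + (4803/(-3036))/5 = 1 + (4803*(-1/3036))/5 = 1 + (⅕)*(-1601/1012) = 1 - 1601/5060 = 3459/5060 ≈ 0.68360)
A/((-1*(-5949))) = 3459/(5060*((-1*(-5949)))) = (3459/5060)/5949 = (3459/5060)*(1/5949) = 1153/10033980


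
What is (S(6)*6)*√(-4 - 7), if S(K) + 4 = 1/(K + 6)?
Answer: -47*I*√11/2 ≈ -77.941*I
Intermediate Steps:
S(K) = -4 + 1/(6 + K) (S(K) = -4 + 1/(K + 6) = -4 + 1/(6 + K))
(S(6)*6)*√(-4 - 7) = (((-23 - 4*6)/(6 + 6))*6)*√(-4 - 7) = (((-23 - 24)/12)*6)*√(-11) = (((1/12)*(-47))*6)*(I*√11) = (-47/12*6)*(I*√11) = -47*I*√11/2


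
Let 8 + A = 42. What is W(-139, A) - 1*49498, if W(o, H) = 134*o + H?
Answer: -68090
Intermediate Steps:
A = 34 (A = -8 + 42 = 34)
W(o, H) = H + 134*o
W(-139, A) - 1*49498 = (34 + 134*(-139)) - 1*49498 = (34 - 18626) - 49498 = -18592 - 49498 = -68090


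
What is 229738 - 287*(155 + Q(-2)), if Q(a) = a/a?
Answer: 184966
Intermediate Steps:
Q(a) = 1
229738 - 287*(155 + Q(-2)) = 229738 - 287*(155 + 1) = 229738 - 287*156 = 229738 - 44772 = 184966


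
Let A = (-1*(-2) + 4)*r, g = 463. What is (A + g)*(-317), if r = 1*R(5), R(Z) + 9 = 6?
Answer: -141065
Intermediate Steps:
R(Z) = -3 (R(Z) = -9 + 6 = -3)
r = -3 (r = 1*(-3) = -3)
A = -18 (A = (-1*(-2) + 4)*(-3) = (2 + 4)*(-3) = 6*(-3) = -18)
(A + g)*(-317) = (-18 + 463)*(-317) = 445*(-317) = -141065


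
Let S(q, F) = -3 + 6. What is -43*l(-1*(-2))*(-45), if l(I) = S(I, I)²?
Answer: 17415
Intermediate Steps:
S(q, F) = 3
l(I) = 9 (l(I) = 3² = 9)
-43*l(-1*(-2))*(-45) = -43*9*(-45) = -387*(-45) = 17415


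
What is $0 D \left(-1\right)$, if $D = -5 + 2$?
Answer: $0$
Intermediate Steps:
$D = -3$
$0 D \left(-1\right) = 0 \left(-3\right) \left(-1\right) = 0 \left(-1\right) = 0$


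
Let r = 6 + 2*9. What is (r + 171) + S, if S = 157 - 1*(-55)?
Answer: 407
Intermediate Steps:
r = 24 (r = 6 + 18 = 24)
S = 212 (S = 157 + 55 = 212)
(r + 171) + S = (24 + 171) + 212 = 195 + 212 = 407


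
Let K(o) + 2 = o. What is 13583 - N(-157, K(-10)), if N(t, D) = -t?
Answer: 13426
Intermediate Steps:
K(o) = -2 + o
13583 - N(-157, K(-10)) = 13583 - (-1)*(-157) = 13583 - 1*157 = 13583 - 157 = 13426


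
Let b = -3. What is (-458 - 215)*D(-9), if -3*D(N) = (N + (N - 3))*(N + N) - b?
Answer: 85471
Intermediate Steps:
D(N) = -1 - 2*N*(-3 + 2*N)/3 (D(N) = -((N + (N - 3))*(N + N) - 1*(-3))/3 = -((N + (-3 + N))*(2*N) + 3)/3 = -((-3 + 2*N)*(2*N) + 3)/3 = -(2*N*(-3 + 2*N) + 3)/3 = -(3 + 2*N*(-3 + 2*N))/3 = -1 - 2*N*(-3 + 2*N)/3)
(-458 - 215)*D(-9) = (-458 - 215)*(-1 + 2*(-9) - 4/3*(-9)²) = -673*(-1 - 18 - 4/3*81) = -673*(-1 - 18 - 108) = -673*(-127) = 85471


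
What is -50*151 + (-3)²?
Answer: -7541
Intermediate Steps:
-50*151 + (-3)² = -7550 + 9 = -7541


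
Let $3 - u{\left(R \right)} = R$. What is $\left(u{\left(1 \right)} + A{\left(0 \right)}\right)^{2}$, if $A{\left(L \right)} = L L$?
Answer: $4$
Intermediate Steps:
$u{\left(R \right)} = 3 - R$
$A{\left(L \right)} = L^{2}$
$\left(u{\left(1 \right)} + A{\left(0 \right)}\right)^{2} = \left(\left(3 - 1\right) + 0^{2}\right)^{2} = \left(\left(3 - 1\right) + 0\right)^{2} = \left(2 + 0\right)^{2} = 2^{2} = 4$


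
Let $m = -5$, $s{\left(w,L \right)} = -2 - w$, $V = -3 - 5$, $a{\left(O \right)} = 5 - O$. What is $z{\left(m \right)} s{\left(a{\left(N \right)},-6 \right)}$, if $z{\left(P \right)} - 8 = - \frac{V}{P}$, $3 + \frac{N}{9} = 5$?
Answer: $\frac{352}{5} \approx 70.4$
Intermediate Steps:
$N = 18$ ($N = -27 + 9 \cdot 5 = -27 + 45 = 18$)
$V = -8$ ($V = -3 - 5 = -8$)
$z{\left(P \right)} = 8 + \frac{8}{P}$ ($z{\left(P \right)} = 8 - - \frac{8}{P} = 8 + \frac{8}{P}$)
$z{\left(m \right)} s{\left(a{\left(N \right)},-6 \right)} = \left(8 + \frac{8}{-5}\right) \left(-2 - \left(5 - 18\right)\right) = \left(8 + 8 \left(- \frac{1}{5}\right)\right) \left(-2 - \left(5 - 18\right)\right) = \left(8 - \frac{8}{5}\right) \left(-2 - -13\right) = \frac{32 \left(-2 + 13\right)}{5} = \frac{32}{5} \cdot 11 = \frac{352}{5}$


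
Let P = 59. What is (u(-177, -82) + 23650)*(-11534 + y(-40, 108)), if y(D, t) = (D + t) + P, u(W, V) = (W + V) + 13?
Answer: -266969428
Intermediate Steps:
u(W, V) = 13 + V + W (u(W, V) = (V + W) + 13 = 13 + V + W)
y(D, t) = 59 + D + t (y(D, t) = (D + t) + 59 = 59 + D + t)
(u(-177, -82) + 23650)*(-11534 + y(-40, 108)) = ((13 - 82 - 177) + 23650)*(-11534 + (59 - 40 + 108)) = (-246 + 23650)*(-11534 + 127) = 23404*(-11407) = -266969428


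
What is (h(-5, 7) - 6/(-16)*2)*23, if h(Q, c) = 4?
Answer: 437/4 ≈ 109.25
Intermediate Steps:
(h(-5, 7) - 6/(-16)*2)*23 = (4 - 6/(-16)*2)*23 = (4 - 6*(-1/16)*2)*23 = (4 + (3/8)*2)*23 = (4 + ¾)*23 = (19/4)*23 = 437/4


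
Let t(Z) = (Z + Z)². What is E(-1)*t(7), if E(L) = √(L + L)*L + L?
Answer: -196 - 196*I*√2 ≈ -196.0 - 277.19*I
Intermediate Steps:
t(Z) = 4*Z² (t(Z) = (2*Z)² = 4*Z²)
E(L) = L + √2*L^(3/2) (E(L) = √(2*L)*L + L = (√2*√L)*L + L = √2*L^(3/2) + L = L + √2*L^(3/2))
E(-1)*t(7) = (-1 + √2*(-1)^(3/2))*(4*7²) = (-1 + √2*(-I))*(4*49) = (-1 - I*√2)*196 = -196 - 196*I*√2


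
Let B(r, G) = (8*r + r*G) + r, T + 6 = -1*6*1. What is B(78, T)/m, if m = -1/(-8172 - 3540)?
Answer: -2740608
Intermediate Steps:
T = -12 (T = -6 - 1*6*1 = -6 - 6*1 = -6 - 6 = -12)
B(r, G) = 9*r + G*r (B(r, G) = (8*r + G*r) + r = 9*r + G*r)
m = 1/11712 (m = -1/(-11712) = -1*(-1/11712) = 1/11712 ≈ 8.5382e-5)
B(78, T)/m = (78*(9 - 12))/(1/11712) = (78*(-3))*11712 = -234*11712 = -2740608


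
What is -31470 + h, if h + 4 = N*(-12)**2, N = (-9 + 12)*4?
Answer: -29746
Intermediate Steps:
N = 12 (N = 3*4 = 12)
h = 1724 (h = -4 + 12*(-12)**2 = -4 + 12*144 = -4 + 1728 = 1724)
-31470 + h = -31470 + 1724 = -29746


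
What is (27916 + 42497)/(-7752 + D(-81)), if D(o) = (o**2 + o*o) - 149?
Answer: 70413/5221 ≈ 13.486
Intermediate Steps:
D(o) = -149 + 2*o**2 (D(o) = (o**2 + o**2) - 149 = 2*o**2 - 149 = -149 + 2*o**2)
(27916 + 42497)/(-7752 + D(-81)) = (27916 + 42497)/(-7752 + (-149 + 2*(-81)**2)) = 70413/(-7752 + (-149 + 2*6561)) = 70413/(-7752 + (-149 + 13122)) = 70413/(-7752 + 12973) = 70413/5221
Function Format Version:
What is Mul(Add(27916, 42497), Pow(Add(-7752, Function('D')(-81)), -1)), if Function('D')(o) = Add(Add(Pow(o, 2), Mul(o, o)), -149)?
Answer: Rational(70413, 5221) ≈ 13.486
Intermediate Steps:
Function('D')(o) = Add(-149, Mul(2, Pow(o, 2))) (Function('D')(o) = Add(Add(Pow(o, 2), Pow(o, 2)), -149) = Add(Mul(2, Pow(o, 2)), -149) = Add(-149, Mul(2, Pow(o, 2))))
Mul(Add(27916, 42497), Pow(Add(-7752, Function('D')(-81)), -1)) = Mul(Add(27916, 42497), Pow(Add(-7752, Add(-149, Mul(2, Pow(-81, 2)))), -1)) = Mul(70413, Pow(Add(-7752, Add(-149, Mul(2, 6561))), -1)) = Mul(70413, Pow(Add(-7752, Add(-149, 13122)), -1)) = Mul(70413, Pow(Add(-7752, 12973), -1)) = Mul(70413, Pow(5221, -1)) = Mul(70413, Rational(1, 5221)) = Rational(70413, 5221)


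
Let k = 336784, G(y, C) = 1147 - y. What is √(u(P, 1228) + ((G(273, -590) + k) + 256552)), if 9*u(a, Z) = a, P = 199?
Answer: √5348089/3 ≈ 770.86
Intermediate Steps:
u(a, Z) = a/9
√(u(P, 1228) + ((G(273, -590) + k) + 256552)) = √((⅑)*199 + (((1147 - 1*273) + 336784) + 256552)) = √(199/9 + (((1147 - 273) + 336784) + 256552)) = √(199/9 + ((874 + 336784) + 256552)) = √(199/9 + (337658 + 256552)) = √(199/9 + 594210) = √(5348089/9) = √5348089/3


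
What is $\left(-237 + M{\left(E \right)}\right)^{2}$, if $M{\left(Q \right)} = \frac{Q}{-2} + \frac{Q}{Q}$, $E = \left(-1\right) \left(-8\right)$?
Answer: $57600$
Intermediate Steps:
$E = 8$
$M{\left(Q \right)} = 1 - \frac{Q}{2}$ ($M{\left(Q \right)} = Q \left(- \frac{1}{2}\right) + 1 = - \frac{Q}{2} + 1 = 1 - \frac{Q}{2}$)
$\left(-237 + M{\left(E \right)}\right)^{2} = \left(-237 + \left(1 - 4\right)\right)^{2} = \left(-237 - 3\right)^{2} = \left(-240\right)^{2} = 57600$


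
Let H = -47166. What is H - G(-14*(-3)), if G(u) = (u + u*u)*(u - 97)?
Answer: 52164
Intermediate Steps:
G(u) = (-97 + u)*(u + u²) (G(u) = (u + u²)*(-97 + u) = (-97 + u)*(u + u²))
H - G(-14*(-3)) = -47166 - (-14*(-3))*(-97 + (-14*(-3))² - (-1344)*(-3)) = -47166 - 42*(-97 + 42² - 96*42) = -47166 - 42*(-97 + 1764 - 4032) = -47166 - 42*(-2365) = -47166 - 1*(-99330) = -47166 + 99330 = 52164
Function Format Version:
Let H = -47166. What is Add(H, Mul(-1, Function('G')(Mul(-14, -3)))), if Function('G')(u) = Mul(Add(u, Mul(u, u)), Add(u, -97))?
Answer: 52164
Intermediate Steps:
Function('G')(u) = Mul(Add(-97, u), Add(u, Pow(u, 2))) (Function('G')(u) = Mul(Add(u, Pow(u, 2)), Add(-97, u)) = Mul(Add(-97, u), Add(u, Pow(u, 2))))
Add(H, Mul(-1, Function('G')(Mul(-14, -3)))) = Add(-47166, Mul(-1, Mul(Mul(-14, -3), Add(-97, Pow(Mul(-14, -3), 2), Mul(-96, Mul(-14, -3)))))) = Add(-47166, Mul(-1, Mul(42, Add(-97, Pow(42, 2), Mul(-96, 42))))) = Add(-47166, Mul(-1, Mul(42, Add(-97, 1764, -4032)))) = Add(-47166, Mul(-1, Mul(42, -2365))) = Add(-47166, Mul(-1, -99330)) = Add(-47166, 99330) = 52164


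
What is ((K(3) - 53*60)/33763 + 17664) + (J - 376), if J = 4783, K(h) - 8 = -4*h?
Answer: 745179989/33763 ≈ 22071.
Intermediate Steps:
K(h) = 8 - 4*h
((K(3) - 53*60)/33763 + 17664) + (J - 376) = (((8 - 4*3) - 53*60)/33763 + 17664) + (4783 - 376) = (((8 - 12) - 3180)*(1/33763) + 17664) + 4407 = ((-4 - 3180)*(1/33763) + 17664) + 4407 = (-3184*1/33763 + 17664) + 4407 = (-3184/33763 + 17664) + 4407 = 596386448/33763 + 4407 = 745179989/33763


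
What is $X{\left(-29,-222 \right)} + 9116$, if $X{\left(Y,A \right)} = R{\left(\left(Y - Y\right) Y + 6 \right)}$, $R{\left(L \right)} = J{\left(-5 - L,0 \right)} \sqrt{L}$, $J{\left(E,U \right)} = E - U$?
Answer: $9116 - 11 \sqrt{6} \approx 9089.1$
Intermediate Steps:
$R{\left(L \right)} = \sqrt{L} \left(-5 - L\right)$ ($R{\left(L \right)} = \left(\left(-5 - L\right) - 0\right) \sqrt{L} = \left(\left(-5 - L\right) + 0\right) \sqrt{L} = \left(-5 - L\right) \sqrt{L} = \sqrt{L} \left(-5 - L\right)$)
$X{\left(Y,A \right)} = - 11 \sqrt{6}$ ($X{\left(Y,A \right)} = \sqrt{\left(Y - Y\right) Y + 6} \left(-5 - \left(\left(Y - Y\right) Y + 6\right)\right) = \sqrt{0 Y + 6} \left(-5 - \left(0 Y + 6\right)\right) = \sqrt{0 + 6} \left(-5 - \left(0 + 6\right)\right) = \sqrt{6} \left(-5 - 6\right) = \sqrt{6} \left(-11\right) = - 11 \sqrt{6}$)
$X{\left(-29,-222 \right)} + 9116 = - 11 \sqrt{6} + 9116 = 9116 - 11 \sqrt{6}$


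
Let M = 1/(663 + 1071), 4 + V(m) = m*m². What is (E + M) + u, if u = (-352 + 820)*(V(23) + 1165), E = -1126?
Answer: 10813879453/1734 ≈ 6.2364e+6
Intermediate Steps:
V(m) = -4 + m³ (V(m) = -4 + m*m² = -4 + m³)
M = 1/1734 ≈ 0.00057670
u = 6237504 (u = (-352 + 820)*((-4 + 23³) + 1165) = 468*((-4 + 12167) + 1165) = 468*(12163 + 1165) = 468*13328 = 6237504)
(E + M) + u = (-1126 + 1/1734) + 6237504 = -1952483/1734 + 6237504 = 10813879453/1734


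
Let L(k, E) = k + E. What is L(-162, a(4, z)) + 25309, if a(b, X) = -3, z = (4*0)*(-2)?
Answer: 25144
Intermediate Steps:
z = 0 (z = 0*(-2) = 0)
L(k, E) = E + k
L(-162, a(4, z)) + 25309 = (-3 - 162) + 25309 = -165 + 25309 = 25144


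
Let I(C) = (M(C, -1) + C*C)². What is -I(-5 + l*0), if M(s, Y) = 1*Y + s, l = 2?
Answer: -361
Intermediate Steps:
M(s, Y) = Y + s
I(C) = (-1 + C + C²)² (I(C) = ((-1 + C) + C*C)² = ((-1 + C) + C²)² = (-1 + C + C²)²)
-I(-5 + l*0) = -(-1 + (-5 + 2*0) + (-5 + 2*0)²)² = -(-1 + (-5 + 0) + (-5 + 0)²)² = -(-1 - 5 + (-5)²)² = -(-1 - 5 + 25)² = -1*19² = -1*361 = -361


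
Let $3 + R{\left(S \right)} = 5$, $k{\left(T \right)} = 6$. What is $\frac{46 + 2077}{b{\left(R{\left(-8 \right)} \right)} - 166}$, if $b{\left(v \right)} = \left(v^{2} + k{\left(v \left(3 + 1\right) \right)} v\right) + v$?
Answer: $- \frac{2123}{148} \approx -14.345$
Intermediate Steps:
$R{\left(S \right)} = 2$ ($R{\left(S \right)} = -3 + 5 = 2$)
$b{\left(v \right)} = v^{2} + 7 v$ ($b{\left(v \right)} = \left(v^{2} + 6 v\right) + v = v^{2} + 7 v$)
$\frac{46 + 2077}{b{\left(R{\left(-8 \right)} \right)} - 166} = \frac{46 + 2077}{2 \left(7 + 2\right) - 166} = \frac{2123}{2 \cdot 9 - 166} = \frac{2123}{18 - 166} = \frac{2123}{-148} = 2123 \left(- \frac{1}{148}\right) = - \frac{2123}{148}$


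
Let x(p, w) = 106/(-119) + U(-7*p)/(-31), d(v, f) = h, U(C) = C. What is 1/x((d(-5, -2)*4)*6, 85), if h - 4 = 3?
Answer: 3689/136658 ≈ 0.026994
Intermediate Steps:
h = 7 (h = 4 + 3 = 7)
d(v, f) = 7
x(p, w) = -106/119 + 7*p/31 (x(p, w) = 106/(-119) - 7*p/(-31) = 106*(-1/119) - 7*p*(-1/31) = -106/119 + 7*p/31)
1/x((d(-5, -2)*4)*6, 85) = 1/(-106/119 + 7*((7*4)*6)/31) = 1/(-106/119 + 7*(28*6)/31) = 1/(-106/119 + (7/31)*168) = 1/(-106/119 + 1176/31) = 1/(136658/3689) = 3689/136658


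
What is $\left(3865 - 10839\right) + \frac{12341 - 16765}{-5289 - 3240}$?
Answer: $- \frac{59476822}{8529} \approx -6973.5$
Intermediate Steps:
$\left(3865 - 10839\right) + \frac{12341 - 16765}{-5289 - 3240} = -6974 - \frac{4424}{-8529} = -6974 - - \frac{4424}{8529} = -6974 + \frac{4424}{8529} = - \frac{59476822}{8529}$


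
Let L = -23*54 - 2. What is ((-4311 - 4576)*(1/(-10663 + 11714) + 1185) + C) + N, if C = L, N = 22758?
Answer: -11045578518/1051 ≈ -1.0510e+7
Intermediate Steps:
L = -1244 (L = -1242 - 2 = -1244)
C = -1244
((-4311 - 4576)*(1/(-10663 + 11714) + 1185) + C) + N = ((-4311 - 4576)*(1/(-10663 + 11714) + 1185) - 1244) + 22758 = (-8887*(1/1051 + 1185) - 1244) + 22758 = (-8887*1245436/1051 - 1244) + 22758 = (-11068189732/1051 - 1244) + 22758 = -11069497176/1051 + 22758 = -11045578518/1051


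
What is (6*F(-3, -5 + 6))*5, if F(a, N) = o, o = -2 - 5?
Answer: -210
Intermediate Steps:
o = -7
F(a, N) = -7
(6*F(-3, -5 + 6))*5 = (6*(-7))*5 = -42*5 = -210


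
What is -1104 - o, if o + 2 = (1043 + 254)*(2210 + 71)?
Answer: -2959559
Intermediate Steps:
o = 2958455 (o = -2 + (1043 + 254)*(2210 + 71) = -2 + 1297*2281 = -2 + 2958457 = 2958455)
-1104 - o = -1104 - 1*2958455 = -1104 - 2958455 = -2959559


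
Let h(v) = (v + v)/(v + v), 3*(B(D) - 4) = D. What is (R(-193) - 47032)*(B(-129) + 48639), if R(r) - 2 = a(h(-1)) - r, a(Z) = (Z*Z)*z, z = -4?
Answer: -2276472600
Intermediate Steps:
B(D) = 4 + D/3
h(v) = 1 (h(v) = (2*v)/((2*v)) = (2*v)*(1/(2*v)) = 1)
a(Z) = -4*Z² (a(Z) = (Z*Z)*(-4) = Z²*(-4) = -4*Z²)
R(r) = -2 - r (R(r) = 2 + (-4*1² - r) = 2 + (-4*1 - r) = 2 + (-4 - r) = -2 - r)
(R(-193) - 47032)*(B(-129) + 48639) = ((-2 - 1*(-193)) - 47032)*((4 + (⅓)*(-129)) + 48639) = ((-2 + 193) - 47032)*((4 - 43) + 48639) = (191 - 47032)*(-39 + 48639) = -46841*48600 = -2276472600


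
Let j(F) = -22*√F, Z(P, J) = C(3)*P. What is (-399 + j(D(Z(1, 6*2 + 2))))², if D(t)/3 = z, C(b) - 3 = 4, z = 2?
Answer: 162105 + 17556*√6 ≈ 2.0511e+5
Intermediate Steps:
C(b) = 7 (C(b) = 3 + 4 = 7)
Z(P, J) = 7*P
D(t) = 6 (D(t) = 3*2 = 6)
(-399 + j(D(Z(1, 6*2 + 2))))² = (-399 - 22*√6)²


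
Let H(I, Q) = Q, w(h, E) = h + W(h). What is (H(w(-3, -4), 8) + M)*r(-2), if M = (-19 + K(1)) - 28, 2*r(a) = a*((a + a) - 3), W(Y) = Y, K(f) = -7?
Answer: -322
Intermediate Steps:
r(a) = a*(-3 + 2*a)/2 (r(a) = (a*((a + a) - 3))/2 = (a*(2*a - 3))/2 = (a*(-3 + 2*a))/2 = a*(-3 + 2*a)/2)
w(h, E) = 2*h (w(h, E) = h + h = 2*h)
M = -54 (M = (-19 - 7) - 28 = -26 - 28 = -54)
(H(w(-3, -4), 8) + M)*r(-2) = (8 - 54)*((½)*(-2)*(-3 + 2*(-2))) = -23*(-2)*(-3 - 4) = -23*(-2)*(-7) = -46*7 = -322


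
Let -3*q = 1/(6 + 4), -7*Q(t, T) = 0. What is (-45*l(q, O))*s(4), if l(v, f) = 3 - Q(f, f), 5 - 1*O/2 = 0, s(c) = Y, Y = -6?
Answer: 810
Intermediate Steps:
Q(t, T) = 0 (Q(t, T) = -⅐*0 = 0)
s(c) = -6
O = 10 (O = 10 - 2*0 = 10 + 0 = 10)
q = -1/30 (q = -1/(3*(6 + 4)) = -⅓/10 = -⅓*⅒ = -1/30 ≈ -0.033333)
l(v, f) = 3 (l(v, f) = 3 - 1*0 = 3 + 0 = 3)
(-45*l(q, O))*s(4) = -45*3*(-6) = -135*(-6) = 810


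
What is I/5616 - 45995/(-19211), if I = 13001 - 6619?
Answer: 190456261/53944488 ≈ 3.5306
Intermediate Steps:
I = 6382
I/5616 - 45995/(-19211) = 6382/5616 - 45995/(-19211) = 6382*(1/5616) - 45995*(-1/19211) = 3191/2808 + 45995/19211 = 190456261/53944488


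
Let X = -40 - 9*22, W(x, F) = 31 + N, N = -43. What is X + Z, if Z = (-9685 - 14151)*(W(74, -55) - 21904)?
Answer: 522389538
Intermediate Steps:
W(x, F) = -12 (W(x, F) = 31 - 43 = -12)
X = -238 (X = -40 - 198 = -238)
Z = 522389776 (Z = (-9685 - 14151)*(-12 - 21904) = -23836*(-21916) = 522389776)
X + Z = -238 + 522389776 = 522389538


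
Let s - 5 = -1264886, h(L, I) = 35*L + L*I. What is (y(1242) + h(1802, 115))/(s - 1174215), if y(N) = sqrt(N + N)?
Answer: -22525/203258 - sqrt(69)/406516 ≈ -0.11084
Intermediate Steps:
h(L, I) = 35*L + I*L
s = -1264881 (s = 5 - 1264886 = -1264881)
y(N) = sqrt(2)*sqrt(N) (y(N) = sqrt(2*N) = sqrt(2)*sqrt(N))
(y(1242) + h(1802, 115))/(s - 1174215) = (sqrt(2)*sqrt(1242) + 1802*(35 + 115))/(-1264881 - 1174215) = (sqrt(2)*(3*sqrt(138)) + 1802*150)/(-2439096) = (6*sqrt(69) + 270300)*(-1/2439096) = (270300 + 6*sqrt(69))*(-1/2439096) = -22525/203258 - sqrt(69)/406516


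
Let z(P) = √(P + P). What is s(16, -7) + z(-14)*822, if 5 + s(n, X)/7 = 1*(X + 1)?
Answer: -77 + 1644*I*√7 ≈ -77.0 + 4349.6*I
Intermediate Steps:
s(n, X) = -28 + 7*X (s(n, X) = -35 + 7*(1*(X + 1)) = -35 + 7*(1*(1 + X)) = -35 + 7*(1 + X) = -35 + (7 + 7*X) = -28 + 7*X)
z(P) = √2*√P (z(P) = √(2*P) = √2*√P)
s(16, -7) + z(-14)*822 = (-28 + 7*(-7)) + (√2*√(-14))*822 = (-28 - 49) + (√2*(I*√14))*822 = -77 + (2*I*√7)*822 = -77 + 1644*I*√7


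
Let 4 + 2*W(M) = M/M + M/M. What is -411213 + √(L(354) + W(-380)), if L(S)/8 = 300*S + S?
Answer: -411213 + √852431 ≈ -4.1029e+5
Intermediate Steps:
W(M) = -1 (W(M) = -2 + (M/M + M/M)/2 = -2 + (1 + 1)/2 = -2 + (½)*2 = -2 + 1 = -1)
L(S) = 2408*S (L(S) = 8*(300*S + S) = 8*(301*S) = 2408*S)
-411213 + √(L(354) + W(-380)) = -411213 + √(2408*354 - 1) = -411213 + √(852432 - 1) = -411213 + √852431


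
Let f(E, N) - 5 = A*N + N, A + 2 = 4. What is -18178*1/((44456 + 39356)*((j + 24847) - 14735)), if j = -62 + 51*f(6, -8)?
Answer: -9089/380548386 ≈ -2.3884e-5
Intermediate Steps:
A = 2 (A = -2 + 4 = 2)
f(E, N) = 5 + 3*N (f(E, N) = 5 + (2*N + N) = 5 + 3*N)
j = -1031 (j = -62 + 51*(5 + 3*(-8)) = -62 + 51*(5 - 24) = -62 + 51*(-19) = -62 - 969 = -1031)
-18178*1/((44456 + 39356)*((j + 24847) - 14735)) = -18178*1/((44456 + 39356)*((-1031 + 24847) - 14735)) = -18178*1/(83812*(23816 - 14735)) = -18178/(9081*83812) = -18178/761096772 = -18178*1/761096772 = -9089/380548386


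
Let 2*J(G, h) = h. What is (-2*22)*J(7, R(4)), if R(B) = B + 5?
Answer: -198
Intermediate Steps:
R(B) = 5 + B
J(G, h) = h/2
(-2*22)*J(7, R(4)) = (-2*22)*((5 + 4)/2) = -22*9 = -44*9/2 = -198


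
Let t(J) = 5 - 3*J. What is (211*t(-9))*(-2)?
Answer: -13504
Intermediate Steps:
(211*t(-9))*(-2) = (211*(5 - 3*(-9)))*(-2) = (211*(5 + 27))*(-2) = (211*32)*(-2) = 6752*(-2) = -13504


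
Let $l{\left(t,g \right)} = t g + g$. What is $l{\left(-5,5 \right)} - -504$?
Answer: $484$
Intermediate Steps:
$l{\left(t,g \right)} = g + g t$ ($l{\left(t,g \right)} = g t + g = g + g t$)
$l{\left(-5,5 \right)} - -504 = 5 \left(1 - 5\right) - -504 = 5 \left(-4\right) + 504 = -20 + 504 = 484$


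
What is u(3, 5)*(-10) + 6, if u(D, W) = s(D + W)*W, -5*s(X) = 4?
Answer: 46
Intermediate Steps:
s(X) = -⅘ (s(X) = -⅕*4 = -⅘)
u(D, W) = -4*W/5
u(3, 5)*(-10) + 6 = -⅘*5*(-10) + 6 = -4*(-10) + 6 = 40 + 6 = 46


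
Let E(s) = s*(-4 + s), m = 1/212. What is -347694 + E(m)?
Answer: -15626759983/44944 ≈ -3.4769e+5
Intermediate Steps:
m = 1/212 ≈ 0.0047170
-347694 + E(m) = -347694 + (-4 + 1/212)/212 = -347694 + (1/212)*(-847/212) = -347694 - 847/44944 = -15626759983/44944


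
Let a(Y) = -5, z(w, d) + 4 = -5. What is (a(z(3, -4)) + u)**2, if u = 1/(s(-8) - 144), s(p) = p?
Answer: 579121/23104 ≈ 25.066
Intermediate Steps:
z(w, d) = -9 (z(w, d) = -4 - 5 = -9)
u = -1/152 (u = 1/(-8 - 144) = 1/(-152) = -1/152 ≈ -0.0065789)
(a(z(3, -4)) + u)**2 = (-5 - 1/152)**2 = (-761/152)**2 = 579121/23104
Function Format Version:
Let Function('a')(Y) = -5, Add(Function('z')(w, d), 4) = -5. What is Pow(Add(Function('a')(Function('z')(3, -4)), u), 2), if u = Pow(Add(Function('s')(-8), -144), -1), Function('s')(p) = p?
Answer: Rational(579121, 23104) ≈ 25.066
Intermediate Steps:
Function('z')(w, d) = -9 (Function('z')(w, d) = Add(-4, -5) = -9)
u = Rational(-1, 152) (u = Pow(Add(-8, -144), -1) = Pow(-152, -1) = Rational(-1, 152) ≈ -0.0065789)
Pow(Add(Function('a')(Function('z')(3, -4)), u), 2) = Pow(Add(-5, Rational(-1, 152)), 2) = Pow(Rational(-761, 152), 2) = Rational(579121, 23104)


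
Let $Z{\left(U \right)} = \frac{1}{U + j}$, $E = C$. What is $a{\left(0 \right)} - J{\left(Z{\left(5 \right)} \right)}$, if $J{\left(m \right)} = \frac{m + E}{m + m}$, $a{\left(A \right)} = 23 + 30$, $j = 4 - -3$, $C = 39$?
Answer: $- \frac{363}{2} \approx -181.5$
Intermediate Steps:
$j = 7$ ($j = 4 + 3 = 7$)
$E = 39$
$a{\left(A \right)} = 53$
$Z{\left(U \right)} = \frac{1}{7 + U}$ ($Z{\left(U \right)} = \frac{1}{U + 7} = \frac{1}{7 + U}$)
$J{\left(m \right)} = \frac{39 + m}{2 m}$ ($J{\left(m \right)} = \frac{m + 39}{m + m} = \frac{39 + m}{2 m}$)
$a{\left(0 \right)} - J{\left(Z{\left(5 \right)} \right)} = 53 - \frac{39 + \frac{1}{7 + 5}}{2 \frac{1}{7 + 5}} = 53 - \frac{39 + \frac{1}{12}}{2 \cdot \frac{1}{12}} = 53 - \frac{\frac{1}{\frac{1}{12}} \left(39 + \frac{1}{12}\right)}{2} = 53 - \frac{1}{2} \cdot 12 \cdot \frac{469}{12} = 53 - \frac{469}{2} = - \frac{363}{2}$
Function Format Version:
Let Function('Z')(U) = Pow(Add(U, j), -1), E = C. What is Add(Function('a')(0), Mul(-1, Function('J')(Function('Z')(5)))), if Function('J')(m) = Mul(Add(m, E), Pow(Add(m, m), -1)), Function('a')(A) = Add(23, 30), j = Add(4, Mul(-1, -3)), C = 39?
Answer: Rational(-363, 2) ≈ -181.50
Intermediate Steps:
j = 7 (j = Add(4, 3) = 7)
E = 39
Function('a')(A) = 53
Function('Z')(U) = Pow(Add(7, U), -1) (Function('Z')(U) = Pow(Add(U, 7), -1) = Pow(Add(7, U), -1))
Function('J')(m) = Mul(Rational(1, 2), Pow(m, -1), Add(39, m)) (Function('J')(m) = Mul(Add(m, 39), Pow(Add(m, m), -1)) = Mul(Add(39, m), Pow(Mul(2, m), -1)) = Mul(Add(39, m), Mul(Rational(1, 2), Pow(m, -1))) = Mul(Rational(1, 2), Pow(m, -1), Add(39, m)))
Add(Function('a')(0), Mul(-1, Function('J')(Function('Z')(5)))) = Add(53, Mul(-1, Mul(Rational(1, 2), Pow(Pow(Add(7, 5), -1), -1), Add(39, Pow(Add(7, 5), -1))))) = Add(53, Mul(-1, Mul(Rational(1, 2), Pow(Pow(12, -1), -1), Add(39, Pow(12, -1))))) = Add(53, Mul(-1, Mul(Rational(1, 2), Pow(Rational(1, 12), -1), Add(39, Rational(1, 12))))) = Add(53, Mul(-1, Mul(Rational(1, 2), 12, Rational(469, 12)))) = Add(53, Mul(-1, Rational(469, 2))) = Add(53, Rational(-469, 2)) = Rational(-363, 2)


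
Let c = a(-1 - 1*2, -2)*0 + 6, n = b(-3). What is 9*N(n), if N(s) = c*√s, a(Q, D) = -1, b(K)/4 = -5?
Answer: 108*I*√5 ≈ 241.5*I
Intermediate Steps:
b(K) = -20 (b(K) = 4*(-5) = -20)
n = -20
c = 6 (c = -1*0 + 6 = 0 + 6 = 6)
N(s) = 6*√s
9*N(n) = 9*(6*√(-20)) = 9*(6*(2*I*√5)) = 9*(12*I*√5) = 108*I*√5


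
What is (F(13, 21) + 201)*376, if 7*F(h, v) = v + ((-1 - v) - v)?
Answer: 520760/7 ≈ 74394.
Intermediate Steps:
F(h, v) = -⅐ - v/7 (F(h, v) = (v + ((-1 - v) - v))/7 = (v + (-1 - 2*v))/7 = (-1 - v)/7 = -⅐ - v/7)
(F(13, 21) + 201)*376 = ((-⅐ - ⅐*21) + 201)*376 = ((-⅐ - 3) + 201)*376 = (-22/7 + 201)*376 = (1385/7)*376 = 520760/7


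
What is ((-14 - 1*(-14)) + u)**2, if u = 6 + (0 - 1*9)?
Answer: 9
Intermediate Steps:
u = -3 (u = 6 + (0 - 9) = 6 - 9 = -3)
((-14 - 1*(-14)) + u)**2 = ((-14 - 1*(-14)) - 3)**2 = ((-14 + 14) - 3)**2 = (0 - 3)**2 = (-3)**2 = 9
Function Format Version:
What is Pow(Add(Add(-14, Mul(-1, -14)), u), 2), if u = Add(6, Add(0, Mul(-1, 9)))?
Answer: 9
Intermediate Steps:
u = -3 (u = Add(6, Add(0, -9)) = Add(6, -9) = -3)
Pow(Add(Add(-14, Mul(-1, -14)), u), 2) = Pow(Add(Add(-14, Mul(-1, -14)), -3), 2) = Pow(Add(Add(-14, 14), -3), 2) = Pow(Add(0, -3), 2) = Pow(-3, 2) = 9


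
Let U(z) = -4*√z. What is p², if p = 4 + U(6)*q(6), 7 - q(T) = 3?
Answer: 1552 - 128*√6 ≈ 1238.5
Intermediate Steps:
q(T) = 4 (q(T) = 7 - 1*3 = 7 - 3 = 4)
p = 4 - 16*√6 (p = 4 - 4*√6*4 = 4 - 16*√6 ≈ -35.192)
p² = (4 - 16*√6)²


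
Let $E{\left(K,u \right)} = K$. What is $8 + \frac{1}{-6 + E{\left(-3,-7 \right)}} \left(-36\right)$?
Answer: $12$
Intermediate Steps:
$8 + \frac{1}{-6 + E{\left(-3,-7 \right)}} \left(-36\right) = 8 + \frac{1}{-6 - 3} \left(-36\right) = 8 + \frac{1}{-9} \left(-36\right) = 8 - -4 = 8 + 4 = 12$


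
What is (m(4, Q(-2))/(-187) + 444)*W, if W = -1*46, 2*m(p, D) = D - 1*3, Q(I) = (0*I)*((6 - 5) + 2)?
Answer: -3819357/187 ≈ -20424.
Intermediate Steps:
Q(I) = 0 (Q(I) = 0*(1 + 2) = 0*3 = 0)
m(p, D) = -3/2 + D/2 (m(p, D) = (D - 1*3)/2 = (D - 3)/2 = (-3 + D)/2 = -3/2 + D/2)
W = -46
(m(4, Q(-2))/(-187) + 444)*W = ((-3/2 + (½)*0)/(-187) + 444)*(-46) = ((-3/2 + 0)*(-1/187) + 444)*(-46) = (-3/2*(-1/187) + 444)*(-46) = (3/374 + 444)*(-46) = (166059/374)*(-46) = -3819357/187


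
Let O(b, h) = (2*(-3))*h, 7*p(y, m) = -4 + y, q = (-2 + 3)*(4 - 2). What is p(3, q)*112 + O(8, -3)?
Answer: 2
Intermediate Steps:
q = 2 (q = 1*2 = 2)
p(y, m) = -4/7 + y/7 (p(y, m) = (-4 + y)/7 = -4/7 + y/7)
O(b, h) = -6*h
p(3, q)*112 + O(8, -3) = (-4/7 + (⅐)*3)*112 - 6*(-3) = (-4/7 + 3/7)*112 + 18 = -⅐*112 + 18 = -16 + 18 = 2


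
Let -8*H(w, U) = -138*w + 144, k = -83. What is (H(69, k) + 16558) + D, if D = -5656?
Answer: 48297/4 ≈ 12074.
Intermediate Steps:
H(w, U) = -18 + 69*w/4 (H(w, U) = -(-138*w + 144)/8 = -(144 - 138*w)/8 = -18 + 69*w/4)
(H(69, k) + 16558) + D = ((-18 + (69/4)*69) + 16558) - 5656 = ((-18 + 4761/4) + 16558) - 5656 = (4689/4 + 16558) - 5656 = 70921/4 - 5656 = 48297/4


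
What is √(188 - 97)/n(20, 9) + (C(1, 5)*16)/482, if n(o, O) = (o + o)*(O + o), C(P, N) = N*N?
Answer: 200/241 + √91/1160 ≈ 0.83810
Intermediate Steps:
C(P, N) = N²
n(o, O) = 2*o*(O + o) (n(o, O) = (2*o)*(O + o) = 2*o*(O + o))
√(188 - 97)/n(20, 9) + (C(1, 5)*16)/482 = √(188 - 97)/((2*20*(9 + 20))) + (5²*16)/482 = √91/((2*20*29)) + (25*16)*(1/482) = √91/1160 + 400*(1/482) = √91*(1/1160) + 200/241 = √91/1160 + 200/241 = 200/241 + √91/1160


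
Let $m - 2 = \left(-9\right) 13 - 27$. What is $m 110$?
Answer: $-15620$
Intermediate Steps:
$m = -142$ ($m = 2 - 144 = -142$)
$m 110 = \left(-142\right) 110 = -15620$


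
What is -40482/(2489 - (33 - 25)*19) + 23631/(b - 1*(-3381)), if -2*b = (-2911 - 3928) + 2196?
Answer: -117081972/8884495 ≈ -13.178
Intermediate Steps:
b = 4643/2 (b = -((-2911 - 3928) + 2196)/2 = -(-6839 + 2196)/2 = -½*(-4643) = 4643/2 ≈ 2321.5)
-40482/(2489 - (33 - 25)*19) + 23631/(b - 1*(-3381)) = -40482/(2489 - (33 - 25)*19) + 23631/(4643/2 - 1*(-3381)) = -40482/(2489 - 8*19) + 23631/(4643/2 + 3381) = -40482/(2489 - 1*152) + 23631/(11405/2) = -40482/(2489 - 152) + 23631*(2/11405) = -40482/2337 + 47262/11405 = -40482*1/2337 + 47262/11405 = -13494/779 + 47262/11405 = -117081972/8884495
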